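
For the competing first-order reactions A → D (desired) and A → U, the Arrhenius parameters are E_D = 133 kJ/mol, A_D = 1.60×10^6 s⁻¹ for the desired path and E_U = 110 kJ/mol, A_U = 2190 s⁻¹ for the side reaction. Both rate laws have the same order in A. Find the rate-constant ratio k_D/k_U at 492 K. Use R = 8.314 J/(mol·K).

2.64

Since both paths have the same order in A, the concentration cancels and S_{D/U} = k_D/k_U = (A_D/A_U)·exp[(E_U−E_D)/(RT)].
(E_U−E_D)/(RT) = (110−133)×10³/(8.314×492) = -23000/4090 = -5.623.
k_D/k_U = (1.60×10^6/2190)·exp(-5.623) = 730.6 × 0.003615 = 2.64.
Since E_D > E_U, raising the temperature improves selectivity toward D.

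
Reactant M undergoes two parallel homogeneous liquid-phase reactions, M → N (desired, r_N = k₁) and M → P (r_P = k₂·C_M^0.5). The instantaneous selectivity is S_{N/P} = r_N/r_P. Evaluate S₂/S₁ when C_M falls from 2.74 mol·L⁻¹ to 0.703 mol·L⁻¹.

1.97

S_{N/P} = (k₁/k₂)·C_M^-0.5, so S₂/S₁ = (C_{M,2}/C_{M,1})^-0.5.
= (0.703/2.74)^(-0.5) = (0.2566)^(-0.5) = 1.97.
Selectivity toward N rises as C_M falls — low-concentration operation is favoured.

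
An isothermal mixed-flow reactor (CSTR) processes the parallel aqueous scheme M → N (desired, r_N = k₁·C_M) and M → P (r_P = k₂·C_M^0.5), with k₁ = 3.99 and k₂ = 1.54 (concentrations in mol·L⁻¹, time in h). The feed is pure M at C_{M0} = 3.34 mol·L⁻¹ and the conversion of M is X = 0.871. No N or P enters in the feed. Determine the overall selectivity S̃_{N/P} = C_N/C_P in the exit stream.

Exit C_M = C_{M0}(1−X) = 3.34×0.129 = 0.4309 mol·L⁻¹.
A CSTR operates uniformly at the exit composition, giving r_N = 1.719 and r_P = 1.011 (each k·C_M^n at C_M = 0.4309).
Overall selectivity = C_N/C_P = r_Nτ/(r_Pτ) = r_N/r_P = 1.70.

1.70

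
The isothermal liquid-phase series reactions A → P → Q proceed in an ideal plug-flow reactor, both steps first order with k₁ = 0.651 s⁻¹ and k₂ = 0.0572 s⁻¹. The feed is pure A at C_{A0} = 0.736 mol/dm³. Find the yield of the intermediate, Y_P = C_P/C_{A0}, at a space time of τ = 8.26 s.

The intermediate concentration in a first-order A→B→C sequence is C_P = k₁C_{A0}(e^(−k₁τ) − e^(−k₂τ))/(k₂−k₁).
e^(−k₁τ) = e^(−0.651×8.26) = e^(−5.377) = 0.004620; e^(−k₂τ) = e^(−0.4725) = 0.6235.
C_P = 0.651×0.736/(0.0572−0.651) × (0.004620−0.6235) = (-0.8069)×(-0.6188) = 0.4993 mol/dm³.
Y_P = C_P/C_{A0} = 0.4993/0.736 = 0.678.

0.678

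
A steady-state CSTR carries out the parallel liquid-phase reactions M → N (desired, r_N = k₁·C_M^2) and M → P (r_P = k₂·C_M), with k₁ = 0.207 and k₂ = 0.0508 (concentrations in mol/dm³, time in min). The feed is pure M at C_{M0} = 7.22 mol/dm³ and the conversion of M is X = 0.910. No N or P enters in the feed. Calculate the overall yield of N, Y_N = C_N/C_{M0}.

Exit C_M = C_{M0}(1−X) = 7.22×0.0900 = 0.6498 mol/dm³.
Rates in a CSTR are evaluated at the outlet concentration: r_N = 0.207×0.6498^2 = 0.08740, r_P = 0.0508×0.6498 = 0.03301.
Fraction of consumed M going to N: r_N/(r_N+r_P) = 0.7259.
C_N = 0.7259·C_{M0}·X = 0.7259×7.22×0.910 = 4.77 mol/dm³; Y_N = C_N/C_{M0} = 0.661.

0.661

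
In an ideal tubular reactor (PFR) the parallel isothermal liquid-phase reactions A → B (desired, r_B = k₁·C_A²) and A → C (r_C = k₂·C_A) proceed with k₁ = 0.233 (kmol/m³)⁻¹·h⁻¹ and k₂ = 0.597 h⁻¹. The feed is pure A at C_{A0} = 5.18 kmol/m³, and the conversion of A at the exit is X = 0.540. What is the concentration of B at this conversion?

C_A = C_{A0}(1−X) = 2.383 kmol/m³.
Along a PFR/batch, dC_C/dC_A = −r_C/(r_B+r_C) = −k₂/(k₂+k₁·C_A).
Integrating from C_{A0} to C_A: C_C = (0.597/0.233)·ln[(0.597+0.233·5.18)/(0.597+0.233·2.38)] = 2.562·ln(1.804/1.152) = 1.149 kmol/m³.
Then C_B = (C_{A0}−C_A) − C_C = 2.797 − 1.149 = 1.649 kmol/m³.

1.65 kmol/m³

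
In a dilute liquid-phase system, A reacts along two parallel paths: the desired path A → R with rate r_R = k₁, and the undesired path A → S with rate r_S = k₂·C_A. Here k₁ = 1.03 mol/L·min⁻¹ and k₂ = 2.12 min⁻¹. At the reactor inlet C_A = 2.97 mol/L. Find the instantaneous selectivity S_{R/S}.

S_{R/S} = r_R/r_S = (k₁)/(k₂·C_A) = (k₁/k₂)·C_A⁻¹.
= (1.03) / (2.12×2.970) = 1.030/6.296 = 0.164.
The undesired path is higher order in A, so low C_A (CSTR or dilute feed) favours R.

0.164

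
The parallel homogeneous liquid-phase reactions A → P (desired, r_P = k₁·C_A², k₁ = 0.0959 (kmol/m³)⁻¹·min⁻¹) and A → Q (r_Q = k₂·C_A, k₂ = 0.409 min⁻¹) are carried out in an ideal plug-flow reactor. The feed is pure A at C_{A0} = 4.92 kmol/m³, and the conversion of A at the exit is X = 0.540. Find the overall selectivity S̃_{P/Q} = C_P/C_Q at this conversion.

C_A = C_{A0}(1−X) = 2.263 kmol/m³.
Along a PFR/batch, dC_Q/dC_A = −r_Q/(r_P+r_Q) = −k₂/(k₂+k₁·C_A).
Integrating from C_{A0} to C_A: C_Q = (0.409/0.0959)·ln[(0.409+0.0959·4.92)/(0.409+0.0959·2.26)] = 4.265·ln(0.8808/0.6260) = 1.456 kmol/m³.
Then C_P = (C_{A0}−C_A) − C_Q = 2.657 − 1.456 = 1.201 kmol/m³.
S̃_{P/Q} = C_P/C_Q = 1.201/1.456 = 0.824.

0.824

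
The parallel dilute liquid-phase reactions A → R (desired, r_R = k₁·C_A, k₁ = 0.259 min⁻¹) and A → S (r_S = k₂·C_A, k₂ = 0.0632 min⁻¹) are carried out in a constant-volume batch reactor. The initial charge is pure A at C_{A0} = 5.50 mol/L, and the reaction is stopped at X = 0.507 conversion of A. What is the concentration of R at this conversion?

C_A = C_{A0}(1−X) = 2.712 mol/L.
Both paths are first order in A, so the instantaneous fraction to R is constant: dC_R/d(−C_A) = k₁/(k₁+k₂) = 0.8038.
C_R = 0.8038·(C_{A0}−C_A) = 0.8038×2.788 = 2.24 mol/L.

2.24 mol/L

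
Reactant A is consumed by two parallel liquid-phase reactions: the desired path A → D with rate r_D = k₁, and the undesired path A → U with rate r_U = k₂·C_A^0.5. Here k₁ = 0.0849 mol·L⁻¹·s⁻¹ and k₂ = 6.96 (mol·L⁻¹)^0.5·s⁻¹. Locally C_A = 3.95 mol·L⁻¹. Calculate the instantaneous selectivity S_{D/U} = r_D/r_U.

0.00614

S_{D/U} = r_D/r_U = (k₁)/(k₂·C_A^0.5) = (k₁/k₂)·C_A^-0.5.
= (0.0849) / (6.96×3.950^0.5) = 0.08490/13.83 = 0.00614.
The undesired path is higher order in A, so low C_A (CSTR or dilute feed) favours D.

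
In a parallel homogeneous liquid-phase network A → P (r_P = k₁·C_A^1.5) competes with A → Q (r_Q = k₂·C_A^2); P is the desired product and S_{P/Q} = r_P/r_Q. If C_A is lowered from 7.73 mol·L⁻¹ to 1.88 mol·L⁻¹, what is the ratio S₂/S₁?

2.03

S_{P/Q} = (k₁/k₂)·C_A^-0.5, so S₂/S₁ = (C_{A,2}/C_{A,1})^-0.5.
= (1.88/7.73)^(-0.5) = (0.2432)^(-0.5) = 2.03.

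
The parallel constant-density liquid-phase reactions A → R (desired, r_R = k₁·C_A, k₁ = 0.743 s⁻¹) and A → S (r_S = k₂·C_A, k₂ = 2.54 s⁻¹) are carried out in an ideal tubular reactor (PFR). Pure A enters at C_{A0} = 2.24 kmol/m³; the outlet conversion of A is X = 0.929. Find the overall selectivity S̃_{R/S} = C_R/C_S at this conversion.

C_A = C_{A0}(1−X) = 0.1590 kmol/m³.
Both paths are first order in A, so the instantaneous fraction to R is constant: dC_R/d(−C_A) = k₁/(k₁+k₂) = 0.2263.
C_R = 0.2263·(C_{A0}−C_A) = 0.2263×2.081 = 0.471 kmol/m³.
C_S = (C_{A0}−C_A)−C_R = 1.610 kmol/m³; S̃_{R/S} = 0.4710/1.610 = 0.293.

0.293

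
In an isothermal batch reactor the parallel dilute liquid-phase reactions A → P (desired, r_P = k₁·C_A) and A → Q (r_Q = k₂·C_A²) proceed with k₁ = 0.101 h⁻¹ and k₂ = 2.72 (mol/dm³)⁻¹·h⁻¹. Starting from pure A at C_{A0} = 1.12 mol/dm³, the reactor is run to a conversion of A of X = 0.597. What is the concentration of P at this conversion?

C_A = C_{A0}(1−X) = 0.4514 mol/dm³.
Along a PFR/batch, dC_P/dC_A = −r_P/(r_P+r_Q) = −k₁/(k₁+k₂·C_A).
Integrating from C_{A0} to C_A: C_P = (0.101/2.72)·ln[(0.101+2.72·1.12)/(0.101+2.72·0.451)] = 0.03713·ln(3.147/1.329) = 0.03202 mol/dm³.

0.0320 mol/dm³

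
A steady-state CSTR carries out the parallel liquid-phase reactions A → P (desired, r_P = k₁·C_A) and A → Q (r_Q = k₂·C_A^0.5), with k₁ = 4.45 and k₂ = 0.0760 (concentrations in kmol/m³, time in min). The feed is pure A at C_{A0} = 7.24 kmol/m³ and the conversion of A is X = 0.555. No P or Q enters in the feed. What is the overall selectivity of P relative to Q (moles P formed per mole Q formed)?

Exit C_A = C_{A0}(1−X) = 7.24×0.445 = 3.222 kmol/m³.
Rates in a CSTR are evaluated at the outlet concentration: r_P = 4.45×3.222 = 14.34, r_Q = 0.0760×3.222^0.5 = 0.1364.
Overall selectivity = C_P/C_Q = r_Pτ/(r_Qτ) = r_P/r_Q = 105.

105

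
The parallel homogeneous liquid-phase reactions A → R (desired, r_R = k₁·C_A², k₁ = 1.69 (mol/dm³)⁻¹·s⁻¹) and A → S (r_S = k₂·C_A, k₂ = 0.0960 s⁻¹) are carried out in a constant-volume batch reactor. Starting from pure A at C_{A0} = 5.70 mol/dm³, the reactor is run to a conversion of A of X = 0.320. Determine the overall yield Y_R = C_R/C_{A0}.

C_A = C_{A0}(1−X) = 3.876 mol/dm³.
Along a PFR/batch, dC_S/dC_A = −r_S/(r_R+r_S) = −k₂/(k₂+k₁·C_A).
Integrating from C_{A0} to C_A: C_S = (0.0960/1.69)·ln[(0.0960+1.69·5.70)/(0.0960+1.69·3.88)] = 0.05680·ln(9.729/6.646) = 0.02164 mol/dm³.
Then C_R = (C_{A0}−C_A) − C_S = 1.824 − 0.02164 = 1.802 mol/dm³.
Y_R = C_R/C_{A0} = 1.802/5.70 = 0.316.

0.316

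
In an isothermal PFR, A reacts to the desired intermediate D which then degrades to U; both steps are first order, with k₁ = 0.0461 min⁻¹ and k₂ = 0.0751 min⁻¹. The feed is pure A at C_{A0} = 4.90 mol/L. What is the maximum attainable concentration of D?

For a first-order series the maximum intermediate yield is C_{D,max}/C_{A0} = (k₁/k₂)^[k₂/(k₂−k₁)].
= (0.0461/0.0751)^(0.0751/(0.0751−0.0461)) = (0.6138)^(2.590) = 0.2826.
C_{D,max} = 0.2826×4.90 = 1.38 mol/L.

1.38 mol/L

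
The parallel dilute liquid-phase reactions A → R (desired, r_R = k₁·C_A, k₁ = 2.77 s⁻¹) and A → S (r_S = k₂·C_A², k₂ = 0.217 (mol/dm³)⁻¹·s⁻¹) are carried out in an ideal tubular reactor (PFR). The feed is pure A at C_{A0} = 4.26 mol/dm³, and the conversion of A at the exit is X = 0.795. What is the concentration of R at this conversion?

C_A = C_{A0}(1−X) = 0.8733 mol/dm³.
Along a PFR/batch, dC_R/dC_A = −r_R/(r_R+r_S) = −k₁/(k₁+k₂·C_A).
Integrating from C_{A0} to C_A: C_R = (2.77/0.217)·ln[(2.77+0.217·4.26)/(2.77+0.217·0.873)] = 12.76·ln(3.694/2.960) = 2.831 mol/dm³.

2.83 mol/dm³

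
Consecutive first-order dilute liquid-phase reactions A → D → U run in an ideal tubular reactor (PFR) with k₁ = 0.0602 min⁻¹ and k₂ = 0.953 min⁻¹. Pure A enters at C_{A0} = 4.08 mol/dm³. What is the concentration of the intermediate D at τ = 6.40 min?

The intermediate concentration in a first-order A→B→C sequence is C_D = k₁C_{A0}(e^(−k₁τ) − e^(−k₂τ))/(k₂−k₁).
e^(−k₁τ) = e^(−0.0602×6.40) = e^(−0.3853) = 0.6803; e^(−k₂τ) = e^(−6.099) = 0.002245.
C_D = 0.0602×4.08/(0.953−0.0602) × (0.6803−0.002245) = 0.2751×0.6780 = 0.1865 mol/dm³.

0.187 mol/dm³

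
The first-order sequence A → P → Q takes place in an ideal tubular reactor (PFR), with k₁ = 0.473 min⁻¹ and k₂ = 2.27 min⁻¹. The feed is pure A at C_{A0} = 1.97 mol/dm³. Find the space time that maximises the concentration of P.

0.873 min

For first-order series the maximum of C_P occurs at τ_opt = ln(k₂/k₁)/(k₂−k₁).
= ln(2.27/0.473)/(2.27−0.473) = ln(4.799)/1.797 = 1.568/1.797 = 0.873 min.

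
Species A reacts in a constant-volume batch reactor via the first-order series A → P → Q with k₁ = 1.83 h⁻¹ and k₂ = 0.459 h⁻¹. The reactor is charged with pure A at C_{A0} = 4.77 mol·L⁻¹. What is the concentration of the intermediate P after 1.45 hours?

2.82 mol·L⁻¹

For first-order series with pure A initially, C_P(t) = k₁C_{A0}/(k₂−k₁)·(e^(−k₁t) − e^(−k₂t)).
e^(−k₁t) = e^(−1.83×1.45) = e^(−2.654) = 0.07040; e^(−k₂t) = e^(−0.6655) = 0.5140.
C_P = 1.83×4.77/(0.459−1.83) × (0.07040−0.5140) = (-6.367)×(-0.4436) = 2.824 mol·L⁻¹.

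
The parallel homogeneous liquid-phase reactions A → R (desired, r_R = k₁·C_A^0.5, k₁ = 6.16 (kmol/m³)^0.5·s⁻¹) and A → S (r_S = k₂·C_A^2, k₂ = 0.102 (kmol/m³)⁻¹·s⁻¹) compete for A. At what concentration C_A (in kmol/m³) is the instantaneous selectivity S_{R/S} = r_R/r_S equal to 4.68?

S_{R/S} = (k₁/k₂)·C_A^-1.5 ⇒ C_A = (S·k₂/k₁)^(1/(-1.5)).
= (4.68×0.102/6.16)^(-0.6667) = (0.07749)^(-0.6667) = 5.50 kmol/m³.

5.50 kmol/m³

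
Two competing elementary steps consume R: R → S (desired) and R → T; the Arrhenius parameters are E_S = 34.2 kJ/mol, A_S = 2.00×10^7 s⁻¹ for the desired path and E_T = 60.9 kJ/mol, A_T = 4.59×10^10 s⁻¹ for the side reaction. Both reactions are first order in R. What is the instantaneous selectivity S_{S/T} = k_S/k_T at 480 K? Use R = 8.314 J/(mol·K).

0.351

With equal orders, S_{S/T} = k_S/k_T = (A_S/A_T)·exp[(E_T−E_S)/(RT)].
(E_T−E_S)/(RT) = (60.9−34.2)×10³/(8.314×480) = 26700/3991 = 6.691.
k_S/k_T = (2.00×10^7/4.59×10^10)·exp(6.691) = 4.357×10^-4 × 804.7 = 0.351.
Since E_S < E_T, lowering the temperature improves selectivity toward S.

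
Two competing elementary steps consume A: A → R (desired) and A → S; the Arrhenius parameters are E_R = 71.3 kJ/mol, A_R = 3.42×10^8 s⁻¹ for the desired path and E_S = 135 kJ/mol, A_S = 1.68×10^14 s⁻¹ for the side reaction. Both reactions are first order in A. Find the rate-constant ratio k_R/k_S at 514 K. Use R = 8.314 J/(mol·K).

6.06

Since both paths have the same order in A, the concentration cancels and S_{R/S} = k_R/k_S = (A_R/A_S)·exp[(E_S−E_R)/(RT)].
(E_S−E_R)/(RT) = (135−71.3)×10³/(8.314×514) = 63700/4273 = 14.91.
k_R/k_S = (3.42×10^8/1.68×10^14)·exp(14.91) = 2.036×10^-6 × 2.976×10^6 = 6.06.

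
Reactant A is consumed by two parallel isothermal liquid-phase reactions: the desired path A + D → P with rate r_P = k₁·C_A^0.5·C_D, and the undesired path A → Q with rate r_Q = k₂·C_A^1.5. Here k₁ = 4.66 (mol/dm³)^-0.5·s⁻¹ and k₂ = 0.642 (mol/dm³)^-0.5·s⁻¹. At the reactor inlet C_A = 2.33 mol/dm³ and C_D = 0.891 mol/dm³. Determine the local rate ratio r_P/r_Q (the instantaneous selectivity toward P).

S_{P/Q} = r_P/r_Q = (k₁·C_A^0.5·C_D)/(k₂·C_A^1.5) = (k₁/k₂)·C_A⁻¹·C_D.
= (4.66×2.330^0.5×0.8910) / (0.642×2.330^1.5) = 6.338/2.283 = 2.78.

2.78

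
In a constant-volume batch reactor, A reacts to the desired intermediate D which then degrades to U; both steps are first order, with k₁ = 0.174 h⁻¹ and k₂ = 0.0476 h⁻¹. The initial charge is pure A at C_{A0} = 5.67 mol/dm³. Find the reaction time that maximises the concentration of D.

Setting dC_D/dt = 0 gives t_opt = ln(k₂/k₁)/(k₂−k₁).
= ln(0.0476/0.174)/(0.0476−0.174) = ln(0.2736)/-0.1264 = -1.296/-0.1264 = 10.3 h.

10.3 h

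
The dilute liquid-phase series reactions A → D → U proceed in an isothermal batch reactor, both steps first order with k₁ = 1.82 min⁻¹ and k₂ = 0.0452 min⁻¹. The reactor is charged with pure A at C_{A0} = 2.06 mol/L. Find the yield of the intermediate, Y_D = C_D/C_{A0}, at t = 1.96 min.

0.910

For first-order series with pure A initially, C_D(t) = k₁C_{A0}/(k₂−k₁)·(e^(−k₁t) − e^(−k₂t)).
e^(−k₁t) = e^(−1.82×1.96) = e^(−3.567) = 0.02823; e^(−k₂t) = e^(−0.08859) = 0.9152.
C_D = 1.82×2.06/(0.0452−1.82) × (0.02823−0.9152) = (-2.112)×(-0.8870) = 1.874 mol/L.
Y_D = C_D/C_{A0} = 1.874/2.06 = 0.910.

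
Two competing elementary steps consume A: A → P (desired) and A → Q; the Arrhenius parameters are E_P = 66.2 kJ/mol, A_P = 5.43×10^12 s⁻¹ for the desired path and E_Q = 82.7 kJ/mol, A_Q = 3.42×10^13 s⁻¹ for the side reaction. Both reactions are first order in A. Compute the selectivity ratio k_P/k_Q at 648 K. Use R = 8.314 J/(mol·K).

With equal orders, S_{P/Q} = k_P/k_Q = (A_P/A_Q)·exp[(E_Q−E_P)/(RT)].
(E_Q−E_P)/(RT) = (82.7−66.2)×10³/(8.314×648) = 16500/5387 = 3.063.
k_P/k_Q = (5.43×10^12/3.42×10^13)·exp(3.063) = 0.1588 × 21.38 = 3.40.
Since E_P < E_Q, lowering the temperature improves selectivity toward P.

3.40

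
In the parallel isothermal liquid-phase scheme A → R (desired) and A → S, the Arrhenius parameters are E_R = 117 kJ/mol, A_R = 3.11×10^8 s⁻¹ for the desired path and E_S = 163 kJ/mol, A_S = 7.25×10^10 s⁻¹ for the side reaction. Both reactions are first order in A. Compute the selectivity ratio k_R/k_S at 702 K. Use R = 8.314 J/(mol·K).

11.4

With equal orders, S_{R/S} = k_R/k_S = (A_R/A_S)·exp[(E_S−E_R)/(RT)].
(E_S−E_R)/(RT) = (163−117)×10³/(8.314×702) = 46000/5836 = 7.882.
k_R/k_S = (3.11×10^8/7.25×10^10)·exp(7.882) = 0.004290 × 2648 = 11.4.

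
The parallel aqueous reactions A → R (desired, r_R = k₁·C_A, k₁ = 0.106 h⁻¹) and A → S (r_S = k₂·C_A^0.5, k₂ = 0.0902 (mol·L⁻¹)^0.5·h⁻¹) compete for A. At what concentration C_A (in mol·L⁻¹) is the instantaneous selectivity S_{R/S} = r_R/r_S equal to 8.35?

50.5 mol·L⁻¹

S_{R/S} = (k₁/k₂)·C_A^0.5 ⇒ C_A = (S·k₂/k₁)^(2).
= (8.35×0.0902/0.106)^(2) = (7.105)^(2) = 50.5 mol·L⁻¹.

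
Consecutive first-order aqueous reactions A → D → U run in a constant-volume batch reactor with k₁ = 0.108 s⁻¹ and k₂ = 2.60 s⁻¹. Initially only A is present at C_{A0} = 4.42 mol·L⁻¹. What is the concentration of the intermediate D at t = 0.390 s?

For first-order series with pure A initially, C_D(t) = k₁C_{A0}/(k₂−k₁)·(e^(−k₁t) − e^(−k₂t)).
e^(−k₁t) = e^(−0.108×0.390) = e^(−0.04212) = 0.9588; e^(−k₂t) = e^(−1.014) = 0.3628.
C_D = 0.108×4.42/(2.60−0.108) × (0.9588−0.3628) = 0.1916×0.5960 = 0.1142 mol·L⁻¹.

0.114 mol·L⁻¹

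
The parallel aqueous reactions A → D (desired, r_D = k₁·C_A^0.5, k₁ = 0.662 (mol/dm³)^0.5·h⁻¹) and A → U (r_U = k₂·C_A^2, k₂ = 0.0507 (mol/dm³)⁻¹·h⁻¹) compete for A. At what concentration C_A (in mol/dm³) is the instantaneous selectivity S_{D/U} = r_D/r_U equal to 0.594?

7.85 mol/dm³

S_{D/U} = (k₁/k₂)·C_A^-1.5 ⇒ C_A = (S·k₂/k₁)^(1/(-1.5)).
= (0.594×0.0507/0.662)^(-0.6667) = (0.04549)^(-0.6667) = 7.85 mol/dm³.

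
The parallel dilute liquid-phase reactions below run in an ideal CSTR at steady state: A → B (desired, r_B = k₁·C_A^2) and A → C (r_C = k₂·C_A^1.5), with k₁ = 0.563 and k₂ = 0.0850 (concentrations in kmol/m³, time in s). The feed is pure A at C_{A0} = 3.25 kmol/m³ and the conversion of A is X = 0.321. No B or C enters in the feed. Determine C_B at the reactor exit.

Exit C_A = C_{A0}(1−X) = 3.25×0.679 = 2.207 kmol/m³.
A CSTR operates uniformly at the exit composition, giving r_B = 2.742 and r_C = 0.2786 (each k·C_A^n at C_A = 2.207).
Fraction of consumed A going to B: r_B/(r_B+r_C) = 0.9077.
C_B = 0.9077·C_{A0}·X = 0.9077×3.25×0.321 = 0.947 kmol/m³.

0.947 kmol/m³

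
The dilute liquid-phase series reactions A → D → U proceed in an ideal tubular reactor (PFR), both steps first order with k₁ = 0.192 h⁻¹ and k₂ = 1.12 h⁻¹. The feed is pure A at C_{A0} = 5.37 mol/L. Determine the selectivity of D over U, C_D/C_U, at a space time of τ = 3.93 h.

0.218

Solving the coupled first-order balances gives C_D(τ) = [k₁/(k₂−k₁)]·C_{A0}·(e^(−k₁τ) − e^(−k₂τ)).
e^(−k₁τ) = e^(−0.192×3.93) = e^(−0.7546) = 0.4702; e^(−k₂τ) = e^(−4.402) = 0.01226.
C_D = 0.192×5.37/(1.12−0.192) × (0.4702−0.01226) = 1.111×0.4580 = 0.5088 mol/L.
C_A = C_{A0}e^(−k₁τ) = 2.525 mol/L, so C_U = C_{A0}−C_A−C_D = 2.336 mol/L; C_D/C_U = 0.218.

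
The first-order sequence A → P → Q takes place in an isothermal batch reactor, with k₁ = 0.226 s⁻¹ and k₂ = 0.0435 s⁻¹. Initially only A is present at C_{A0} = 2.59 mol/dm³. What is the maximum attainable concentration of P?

Evaluating C_P at t_opt = ln(k₂/k₁)/(k₂−k₁) gives C_{P,max}/C_{A0} = (k₁/k₂)^[k₂/(k₂−k₁)].
= (0.226/0.0435)^(0.0435/(0.0435−0.226)) = (5.195)^(-0.2384) = 0.6752.
C_{P,max} = 0.6752×2.59 = 1.75 mol/dm³.

1.75 mol/dm³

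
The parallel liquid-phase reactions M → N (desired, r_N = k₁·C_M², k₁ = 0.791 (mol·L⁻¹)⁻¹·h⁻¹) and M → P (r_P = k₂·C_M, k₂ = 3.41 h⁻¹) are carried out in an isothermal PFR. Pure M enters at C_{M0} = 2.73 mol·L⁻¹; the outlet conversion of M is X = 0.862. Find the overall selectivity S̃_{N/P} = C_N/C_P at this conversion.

0.342

C_M = C_{M0}(1−X) = 0.3767 mol·L⁻¹.
Along a PFR/batch, dC_P/dC_M = −r_P/(r_N+r_P) = −k₂/(k₂+k₁·C_M).
Integrating from C_{M0} to C_M: C_P = (3.41/0.791)·ln[(3.41+0.791·2.73)/(3.41+0.791·0.377)] = 4.311·ln(5.569/3.708) = 1.754 mol·L⁻¹.
Then C_N = (C_{M0}−C_M) − C_P = 2.353 − 1.754 = 0.5995 mol·L⁻¹.
S̃_{N/P} = C_N/C_P = 0.5995/1.754 = 0.342.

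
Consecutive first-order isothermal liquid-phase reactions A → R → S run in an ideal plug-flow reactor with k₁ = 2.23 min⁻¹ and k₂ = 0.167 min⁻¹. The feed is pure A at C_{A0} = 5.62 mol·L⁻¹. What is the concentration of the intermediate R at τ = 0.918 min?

4.43 mol·L⁻¹

The intermediate concentration in a first-order A→B→C sequence is C_R = k₁C_{A0}(e^(−k₁τ) − e^(−k₂τ))/(k₂−k₁).
e^(−k₁τ) = e^(−2.23×0.918) = e^(−2.047) = 0.1291; e^(−k₂τ) = e^(−0.1533) = 0.8579.
C_R = 2.23×5.62/(0.167−2.23) × (0.1291−0.8579) = (-6.075)×(-0.7288) = 4.427 mol·L⁻¹.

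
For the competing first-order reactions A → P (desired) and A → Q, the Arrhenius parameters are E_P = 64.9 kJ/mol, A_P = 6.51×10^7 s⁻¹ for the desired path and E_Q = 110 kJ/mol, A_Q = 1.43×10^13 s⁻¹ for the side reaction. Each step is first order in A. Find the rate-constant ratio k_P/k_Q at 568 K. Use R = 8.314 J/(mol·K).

0.0640

With equal orders, S_{P/Q} = k_P/k_Q = (A_P/A_Q)·exp[(E_Q−E_P)/(RT)].
(E_Q−E_P)/(RT) = (110−64.9)×10³/(8.314×568) = 45100/4722 = 9.550.
k_P/k_Q = (6.51×10^7/1.43×10^13)·exp(9.550) = 4.552×10^-6 × 14049 = 0.0640.
Since E_P < E_Q, lowering the temperature improves selectivity toward P.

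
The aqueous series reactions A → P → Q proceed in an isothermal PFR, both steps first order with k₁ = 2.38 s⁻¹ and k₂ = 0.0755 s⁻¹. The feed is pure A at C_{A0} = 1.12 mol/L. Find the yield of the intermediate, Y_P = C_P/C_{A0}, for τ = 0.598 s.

0.738

For first-order series with pure A initially, C_P(τ) = k₁C_{A0}/(k₂−k₁)·(e^(−k₁τ) − e^(−k₂τ)).
e^(−k₁τ) = e^(−2.38×0.598) = e^(−1.423) = 0.2409; e^(−k₂τ) = e^(−0.04515) = 0.9559.
C_P = 2.38×1.12/(0.0755−2.38) × (0.2409−0.9559) = (-1.157)×(-0.7149) = 0.8269 mol/L.
Y_P = C_P/C_{A0} = 0.8269/1.12 = 0.738.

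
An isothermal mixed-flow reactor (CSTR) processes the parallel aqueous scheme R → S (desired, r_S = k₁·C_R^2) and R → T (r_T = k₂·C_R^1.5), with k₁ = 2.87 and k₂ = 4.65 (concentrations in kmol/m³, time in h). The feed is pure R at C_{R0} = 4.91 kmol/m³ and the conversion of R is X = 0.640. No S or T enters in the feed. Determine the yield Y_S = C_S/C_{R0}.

0.288

Exit C_R = C_{R0}(1−X) = 4.91×0.360 = 1.768 kmol/m³.
A CSTR operates uniformly at the exit composition, giving r_S = 8.967 and r_T = 10.93 (each k·C_R^n at C_R = 1.768).
Fraction of consumed R going to S: r_S/(r_S+r_T) = 0.4507.
C_S = 0.4507·C_{R0}·X = 0.4507×4.91×0.640 = 1.42 kmol/m³; Y_S = C_S/C_{R0} = 0.288.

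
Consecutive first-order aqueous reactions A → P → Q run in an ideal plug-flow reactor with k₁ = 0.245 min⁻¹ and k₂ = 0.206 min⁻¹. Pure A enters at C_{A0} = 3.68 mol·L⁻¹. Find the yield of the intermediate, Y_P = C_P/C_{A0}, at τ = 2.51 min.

Solving the coupled first-order balances gives C_P(τ) = [k₁/(k₂−k₁)]·C_{A0}·(e^(−k₁τ) − e^(−k₂τ)).
e^(−k₁τ) = e^(−0.245×2.51) = e^(−0.6149) = 0.5407; e^(−k₂τ) = e^(−0.5171) = 0.5963.
C_P = 0.245×3.68/(0.206−0.245) × (0.5407−0.5963) = (-23.12)×(-0.05560) = 1.285 mol·L⁻¹.
Y_P = C_P/C_{A0} = 1.285/3.68 = 0.349.

0.349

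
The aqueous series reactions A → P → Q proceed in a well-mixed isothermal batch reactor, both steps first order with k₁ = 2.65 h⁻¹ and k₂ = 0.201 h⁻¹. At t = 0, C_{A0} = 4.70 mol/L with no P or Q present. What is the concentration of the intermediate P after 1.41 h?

Solving the coupled first-order balances gives C_P(t) = [k₁/(k₂−k₁)]·C_{A0}·(e^(−k₁t) − e^(−k₂t)).
e^(−k₁t) = e^(−2.65×1.41) = e^(−3.736) = 0.02384; e^(−k₂t) = e^(−0.2834) = 0.7532.
C_P = 2.65×4.70/(0.201−2.65) × (0.02384−0.7532) = (-5.086)×(-0.7294) = 3.709 mol/L.

3.71 mol/L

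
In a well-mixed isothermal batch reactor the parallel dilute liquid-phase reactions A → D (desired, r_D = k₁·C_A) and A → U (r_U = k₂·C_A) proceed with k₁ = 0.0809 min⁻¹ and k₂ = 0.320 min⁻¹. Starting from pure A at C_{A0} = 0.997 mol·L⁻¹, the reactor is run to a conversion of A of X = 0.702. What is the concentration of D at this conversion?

0.141 mol·L⁻¹

C_A = C_{A0}(1−X) = 0.2971 mol·L⁻¹.
Both paths are first order in A, so the instantaneous fraction to D is constant: dC_D/d(−C_A) = k₁/(k₁+k₂) = 0.2018.
C_D = 0.2018·(C_{A0}−C_A) = 0.2018×0.6999 = 0.141 mol·L⁻¹.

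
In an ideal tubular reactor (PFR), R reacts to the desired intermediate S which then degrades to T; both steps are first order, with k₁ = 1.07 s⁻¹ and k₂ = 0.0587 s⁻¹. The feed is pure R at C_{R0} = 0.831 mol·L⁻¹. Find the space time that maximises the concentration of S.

2.87 s

For first-order series the maximum of C_S occurs at τ_opt = ln(k₂/k₁)/(k₂−k₁).
= ln(0.0587/1.07)/(0.0587−1.07) = ln(0.05486)/-1.011 = -2.903/-1.011 = 2.87 s.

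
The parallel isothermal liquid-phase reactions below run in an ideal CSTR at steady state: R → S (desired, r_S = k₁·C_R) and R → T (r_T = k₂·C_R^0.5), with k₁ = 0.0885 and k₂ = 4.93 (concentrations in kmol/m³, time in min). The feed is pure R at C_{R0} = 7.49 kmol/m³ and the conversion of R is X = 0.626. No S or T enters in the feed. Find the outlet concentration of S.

0.137 kmol/m³

Exit C_R = C_{R0}(1−X) = 7.49×0.374 = 2.801 kmol/m³.
Rates in a CSTR are evaluated at the outlet concentration: r_S = 0.0885×2.801 = 0.2479, r_T = 4.93×2.801^0.5 = 8.251.
Fraction of consumed R going to S: r_S/(r_S+r_T) = 0.02917.
C_S = 0.02917·C_{R0}·X = 0.02917×7.49×0.626 = 0.137 kmol/m³.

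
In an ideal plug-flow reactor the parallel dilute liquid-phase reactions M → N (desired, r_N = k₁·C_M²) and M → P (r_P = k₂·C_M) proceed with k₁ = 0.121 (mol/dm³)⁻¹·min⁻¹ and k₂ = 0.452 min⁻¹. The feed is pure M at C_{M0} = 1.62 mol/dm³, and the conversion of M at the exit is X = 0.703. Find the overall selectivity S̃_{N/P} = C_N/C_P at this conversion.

0.275

C_M = C_{M0}(1−X) = 0.4811 mol/dm³.
Along a PFR/batch, dC_P/dC_M = −r_P/(r_N+r_P) = −k₂/(k₂+k₁·C_M).
Integrating from C_{M0} to C_M: C_P = (0.452/0.121)·ln[(0.452+0.121·1.62)/(0.452+0.121·0.481)] = 3.736·ln(0.6480/0.5102) = 0.8931 mol/dm³.
Then C_N = (C_{M0}−C_M) − C_P = 1.139 − 0.8931 = 0.2458 mol/dm³.
S̃_{N/P} = C_N/C_P = 0.2458/0.8931 = 0.275.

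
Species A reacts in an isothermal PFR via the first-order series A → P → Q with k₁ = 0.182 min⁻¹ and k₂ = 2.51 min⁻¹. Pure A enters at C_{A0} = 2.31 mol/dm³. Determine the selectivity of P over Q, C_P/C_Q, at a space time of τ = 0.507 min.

1.27

Solving the coupled first-order balances gives C_P(τ) = [k₁/(k₂−k₁)]·C_{A0}·(e^(−k₁τ) − e^(−k₂τ)).
e^(−k₁τ) = e^(−0.182×0.507) = e^(−0.09227) = 0.9119; e^(−k₂τ) = e^(−1.273) = 0.2801.
C_P = 0.182×2.31/(2.51−0.182) × (0.9119−0.2801) = 0.1806×0.6317 = 0.1141 mol/dm³.
C_A = C_{A0}e^(−k₁τ) = 2.106 mol/dm³, so C_Q = C_{A0}−C_A−C_P = 0.08953 mol/dm³; C_P/C_Q = 1.27.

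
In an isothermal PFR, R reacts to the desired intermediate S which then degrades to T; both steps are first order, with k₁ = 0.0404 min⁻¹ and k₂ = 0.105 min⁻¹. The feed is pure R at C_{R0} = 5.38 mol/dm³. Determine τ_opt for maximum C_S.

14.8 min

For first-order series the maximum of C_S occurs at τ_opt = ln(k₂/k₁)/(k₂−k₁).
= ln(0.105/0.0404)/(0.105−0.0404) = ln(2.599)/0.06460 = 0.9551/0.06460 = 14.8 min.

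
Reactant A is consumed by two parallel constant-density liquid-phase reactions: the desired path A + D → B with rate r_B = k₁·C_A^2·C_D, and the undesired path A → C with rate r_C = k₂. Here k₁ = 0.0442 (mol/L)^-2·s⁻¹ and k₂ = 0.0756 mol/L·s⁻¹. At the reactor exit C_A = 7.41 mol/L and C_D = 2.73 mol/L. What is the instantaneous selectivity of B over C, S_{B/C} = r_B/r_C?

S_{B/C} = r_B/r_C = (k₁·C_A^2·C_D)/(k₂) = (k₁/k₂)·C_A^2·C_D.
= (0.0442×7.410^2×2.730) / (0.0756) = 6.626/0.07560 = 87.6.
Since the desired path is higher order in A, keeping C_A high (PFR or concentrated feed) favours B.

87.6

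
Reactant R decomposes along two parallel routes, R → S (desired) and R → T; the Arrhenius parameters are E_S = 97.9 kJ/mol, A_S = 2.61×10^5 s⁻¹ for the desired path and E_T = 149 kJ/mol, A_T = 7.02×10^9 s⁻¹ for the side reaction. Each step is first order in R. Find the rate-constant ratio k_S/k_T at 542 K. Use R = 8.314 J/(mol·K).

3.13

k_S/k_T = (A_S/A_T)·exp[−(E_S−E_T)/(RT)] = (A_S/A_T)·exp[(E_T−E_S)/(RT)].
(E_T−E_S)/(RT) = (149−97.9)×10³/(8.314×542) = 51100/4506 = 11.34.
k_S/k_T = (2.61×10^5/7.02×10^9)·exp(11.34) = 3.718×10^-5 × 84117 = 3.13.
Since E_S < E_T, lowering the temperature improves selectivity toward S.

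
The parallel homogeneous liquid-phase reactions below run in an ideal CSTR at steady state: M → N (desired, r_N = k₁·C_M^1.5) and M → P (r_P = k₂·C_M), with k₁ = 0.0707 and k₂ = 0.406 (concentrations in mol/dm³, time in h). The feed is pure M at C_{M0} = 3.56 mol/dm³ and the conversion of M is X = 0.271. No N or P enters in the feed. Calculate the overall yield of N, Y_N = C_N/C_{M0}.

0.0594

Exit C_M = C_{M0}(1−X) = 3.56×0.729 = 2.595 mol/dm³.
A CSTR operates uniformly at the exit composition, giving r_N = 0.2956 and r_P = 1.054 (each k·C_M^n at C_M = 2.595).
Fraction of consumed M going to N: r_N/(r_N+r_P) = 0.2191.
C_N = 0.2191·C_{M0}·X = 0.2191×3.56×0.271 = 0.211 mol/dm³; Y_N = C_N/C_{M0} = 0.0594.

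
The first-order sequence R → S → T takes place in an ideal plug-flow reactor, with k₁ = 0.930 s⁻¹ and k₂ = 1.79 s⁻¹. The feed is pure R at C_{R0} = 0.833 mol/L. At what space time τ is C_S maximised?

The intermediate peaks when r₁ = r₂, i.e. k₁e^(−k₁τ) = k₂e^(−k₂τ), giving τ_opt = ln(k₂/k₁)/(k₂−k₁).
= ln(1.79/0.930)/(1.79−0.930) = ln(1.925)/0.8600 = 0.6548/0.8600 = 0.761 s.

0.761 s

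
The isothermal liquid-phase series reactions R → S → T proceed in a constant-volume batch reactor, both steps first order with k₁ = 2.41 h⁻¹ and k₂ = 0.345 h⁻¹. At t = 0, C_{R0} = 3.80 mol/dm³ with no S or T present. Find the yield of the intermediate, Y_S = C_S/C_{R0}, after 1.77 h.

Solving the coupled first-order balances gives C_S(t) = [k₁/(k₂−k₁)]·C_{R0}·(e^(−k₁t) − e^(−k₂t)).
e^(−k₁t) = e^(−2.41×1.77) = e^(−4.266) = 0.01404; e^(−k₂t) = e^(−0.6106) = 0.5430.
C_S = 2.41×3.80/(0.345−2.41) × (0.01404−0.5430) = (-4.435)×(-0.5290) = 2.346 mol/dm³.
Y_S = C_S/C_{R0} = 2.346/3.80 = 0.617.

0.617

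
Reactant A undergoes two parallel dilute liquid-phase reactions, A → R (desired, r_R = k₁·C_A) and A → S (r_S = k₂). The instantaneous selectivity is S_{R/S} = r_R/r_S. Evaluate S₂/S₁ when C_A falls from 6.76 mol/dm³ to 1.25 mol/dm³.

S_{R/S} = (k₁/k₂)·C_A, so S₂/S₁ = (C_{A,2}/C_{A,1}).
= 1.25/6.76 = 0.185.
Selectivity toward R falls as C_A falls — high-concentration operation is favoured.

0.185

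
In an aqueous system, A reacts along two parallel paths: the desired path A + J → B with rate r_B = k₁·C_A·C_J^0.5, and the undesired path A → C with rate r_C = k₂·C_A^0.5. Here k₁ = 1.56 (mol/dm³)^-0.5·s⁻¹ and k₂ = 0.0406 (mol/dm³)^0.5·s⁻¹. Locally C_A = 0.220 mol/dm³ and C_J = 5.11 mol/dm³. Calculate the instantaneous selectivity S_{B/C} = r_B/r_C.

40.7

S_{B/C} = r_B/r_C = (k₁·C_A·C_J^0.5)/(k₂·C_A^0.5) = (k₁/k₂)·C_A^0.5·C_J^0.5.
= (1.56×0.2200×5.110^0.5) / (0.0406×0.2200^0.5) = 0.7758/0.01904 = 40.7.
Since the desired path is higher order in A, keeping C_A high (PFR or concentrated feed) favours B.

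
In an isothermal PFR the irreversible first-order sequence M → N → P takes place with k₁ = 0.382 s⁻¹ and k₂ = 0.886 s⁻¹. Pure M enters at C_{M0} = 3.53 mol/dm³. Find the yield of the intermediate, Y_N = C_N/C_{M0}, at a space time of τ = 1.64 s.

For first-order series with pure M initially, C_N(τ) = k₁C_{M0}/(k₂−k₁)·(e^(−k₁τ) − e^(−k₂τ)).
e^(−k₁τ) = e^(−0.382×1.64) = e^(−0.6265) = 0.5345; e^(−k₂τ) = e^(−1.453) = 0.2339.
C_N = 0.382×3.53/(0.886−0.382) × (0.5345−0.2339) = 2.676×0.3006 = 0.8043 mol/dm³.
Y_N = C_N/C_{M0} = 0.8043/3.53 = 0.228.

0.228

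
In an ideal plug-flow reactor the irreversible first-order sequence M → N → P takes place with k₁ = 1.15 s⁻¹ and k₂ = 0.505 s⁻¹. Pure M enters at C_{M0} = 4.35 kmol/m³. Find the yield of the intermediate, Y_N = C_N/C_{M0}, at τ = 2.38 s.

Solving the coupled first-order balances gives C_N(τ) = [k₁/(k₂−k₁)]·C_{M0}·(e^(−k₁τ) − e^(−k₂τ)).
e^(−k₁τ) = e^(−1.15×2.38) = e^(−2.737) = 0.06476; e^(−k₂τ) = e^(−1.202) = 0.3006.
C_N = 1.15×4.35/(0.505−1.15) × (0.06476−0.3006) = (-7.756)×(-0.2359) = 1.829 kmol/m³.
Y_N = C_N/C_{M0} = 1.829/4.35 = 0.421.

0.421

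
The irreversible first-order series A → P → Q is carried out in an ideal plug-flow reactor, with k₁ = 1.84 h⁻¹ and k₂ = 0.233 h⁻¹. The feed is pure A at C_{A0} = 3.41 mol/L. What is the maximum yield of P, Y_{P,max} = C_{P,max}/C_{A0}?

0.741

At the optimum, C_{P,max}/C_{A0} = (k₁/k₂)^[k₂/(k₂−k₁)].
= (1.84/0.233)^(0.233/(0.233−1.84)) = (7.897)^(-0.1450) = 0.7411.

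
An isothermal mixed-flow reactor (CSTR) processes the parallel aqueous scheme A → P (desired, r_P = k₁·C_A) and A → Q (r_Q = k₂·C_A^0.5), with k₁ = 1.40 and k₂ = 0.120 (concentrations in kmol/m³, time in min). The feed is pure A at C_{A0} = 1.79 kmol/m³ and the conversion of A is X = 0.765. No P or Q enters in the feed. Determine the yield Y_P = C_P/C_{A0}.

Exit C_A = C_{A0}(1−X) = 1.79×0.235 = 0.4206 kmol/m³.
Rates in a CSTR are evaluated at the outlet concentration: r_P = 1.40×0.4206 = 0.5889, r_Q = 0.120×0.4206^0.5 = 0.07783.
Fraction of consumed A going to P: r_P/(r_P+r_Q) = 0.8833.
C_P = 0.8833·C_{A0}·X = 0.8833×1.79×0.765 = 1.21 kmol/m³; Y_P = C_P/C_{A0} = 0.676.

0.676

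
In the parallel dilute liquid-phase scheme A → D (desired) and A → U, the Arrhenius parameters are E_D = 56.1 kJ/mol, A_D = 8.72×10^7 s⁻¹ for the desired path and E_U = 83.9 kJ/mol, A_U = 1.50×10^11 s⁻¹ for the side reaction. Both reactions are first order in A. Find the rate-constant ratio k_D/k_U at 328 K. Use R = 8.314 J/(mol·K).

15.6

Since both paths have the same order in A, the concentration cancels and S_{D/U} = k_D/k_U = (A_D/A_U)·exp[(E_U−E_D)/(RT)].
(E_U−E_D)/(RT) = (83.9−56.1)×10³/(8.314×328) = 27800/2727 = 10.19.
k_D/k_U = (8.72×10^7/1.50×10^11)·exp(10.19) = 5.813×10^-4 × 26752 = 15.6.
Since E_D < E_U, lowering the temperature improves selectivity toward D.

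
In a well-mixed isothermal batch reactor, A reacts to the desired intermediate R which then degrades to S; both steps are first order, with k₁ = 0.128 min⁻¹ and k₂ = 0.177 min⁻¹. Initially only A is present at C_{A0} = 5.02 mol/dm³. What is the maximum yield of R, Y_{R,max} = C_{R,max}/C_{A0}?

0.310

At the optimum, C_{R,max}/C_{A0} = (k₁/k₂)^[k₂/(k₂−k₁)].
= (0.128/0.177)^(0.177/(0.177−0.128)) = (0.7232)^(3.612) = 0.3101.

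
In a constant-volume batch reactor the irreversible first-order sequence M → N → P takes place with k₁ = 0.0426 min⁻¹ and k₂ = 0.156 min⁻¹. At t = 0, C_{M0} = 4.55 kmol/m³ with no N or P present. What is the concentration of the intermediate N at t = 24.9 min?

0.557 kmol/m³

Solving the coupled first-order balances gives C_N(t) = [k₁/(k₂−k₁)]·C_{M0}·(e^(−k₁t) − e^(−k₂t)).
e^(−k₁t) = e^(−0.0426×24.9) = e^(−1.061) = 0.3462; e^(−k₂t) = e^(−3.884) = 0.02056.
C_N = 0.0426×4.55/(0.156−0.0426) × (0.3462−0.02056) = 1.709×0.3256 = 0.5566 kmol/m³.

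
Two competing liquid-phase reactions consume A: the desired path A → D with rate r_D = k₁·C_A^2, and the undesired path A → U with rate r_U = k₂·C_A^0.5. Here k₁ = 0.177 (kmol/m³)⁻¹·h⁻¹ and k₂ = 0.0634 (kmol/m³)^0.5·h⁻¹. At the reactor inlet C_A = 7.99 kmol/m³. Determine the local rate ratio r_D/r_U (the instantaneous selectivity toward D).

S_{D/U} = r_D/r_U = (k₁·C_A^2)/(k₂·C_A^0.5) = (k₁/k₂)·C_A^1.5.
= (0.177×7.990^2) / (0.0634×7.990^0.5) = 11.30/0.1792 = 63.1.

63.1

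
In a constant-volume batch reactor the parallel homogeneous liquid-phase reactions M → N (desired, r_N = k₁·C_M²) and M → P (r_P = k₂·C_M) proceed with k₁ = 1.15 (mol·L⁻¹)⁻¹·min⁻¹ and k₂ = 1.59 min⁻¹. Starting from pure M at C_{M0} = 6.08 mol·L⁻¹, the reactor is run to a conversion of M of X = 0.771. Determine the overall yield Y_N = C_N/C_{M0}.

0.546

C_M = C_{M0}(1−X) = 1.392 mol·L⁻¹.
Along a PFR/batch, dC_P/dC_M = −r_P/(r_N+r_P) = −k₂/(k₂+k₁·C_M).
Integrating from C_{M0} to C_M: C_P = (1.59/1.15)·ln[(1.59+1.15·6.08)/(1.59+1.15·1.39)] = 1.383·ln(8.582/3.191) = 1.368 mol·L⁻¹.
Then C_N = (C_{M0}−C_M) − C_P = 4.688 − 1.368 = 3.320 mol·L⁻¹.
Y_N = C_N/C_{M0} = 3.320/6.08 = 0.546.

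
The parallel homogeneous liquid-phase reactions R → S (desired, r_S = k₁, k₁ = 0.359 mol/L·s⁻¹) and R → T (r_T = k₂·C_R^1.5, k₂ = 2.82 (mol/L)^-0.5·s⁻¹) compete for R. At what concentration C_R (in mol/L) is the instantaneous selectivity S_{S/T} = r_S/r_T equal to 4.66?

S_{S/T} = (k₁/k₂)·C_R^-1.5 ⇒ C_R = (S·k₂/k₁)^(1/(-1.5)).
= (4.66×2.82/0.359)^(-0.6667) = (36.61)^(-0.6667) = 0.0907 mol/L.

0.0907 mol/L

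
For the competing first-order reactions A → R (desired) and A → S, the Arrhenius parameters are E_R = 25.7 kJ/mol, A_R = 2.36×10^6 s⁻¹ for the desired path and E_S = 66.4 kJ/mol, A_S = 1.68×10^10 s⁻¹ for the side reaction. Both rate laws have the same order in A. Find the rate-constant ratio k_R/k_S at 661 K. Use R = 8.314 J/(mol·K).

k_R/k_S = (A_R/A_S)·exp[−(E_R−E_S)/(RT)] = (A_R/A_S)·exp[(E_S−E_R)/(RT)].
(E_S−E_R)/(RT) = (66.4−25.7)×10³/(8.314×661) = 40700/5496 = 7.406.
k_R/k_S = (2.36×10^6/1.68×10^10)·exp(7.406) = 1.405×10^-4 × 1646 = 0.231.
Since E_R < E_S, lowering the temperature improves selectivity toward R.

0.231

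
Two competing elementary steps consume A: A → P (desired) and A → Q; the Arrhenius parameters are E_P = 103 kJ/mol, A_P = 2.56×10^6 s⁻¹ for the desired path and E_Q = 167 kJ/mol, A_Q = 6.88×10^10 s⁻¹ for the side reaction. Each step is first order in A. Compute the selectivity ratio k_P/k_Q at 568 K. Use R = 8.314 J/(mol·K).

28.6

With equal orders, S_{P/Q} = k_P/k_Q = (A_P/A_Q)·exp[(E_Q−E_P)/(RT)].
(E_Q−E_P)/(RT) = (167−103)×10³/(8.314×568) = 64000/4722 = 13.55.
k_P/k_Q = (2.56×10^6/6.88×10^10)·exp(13.55) = 3.721×10^-5 × 7.688×10^5 = 28.6.
Since E_P < E_Q, lowering the temperature improves selectivity toward P.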